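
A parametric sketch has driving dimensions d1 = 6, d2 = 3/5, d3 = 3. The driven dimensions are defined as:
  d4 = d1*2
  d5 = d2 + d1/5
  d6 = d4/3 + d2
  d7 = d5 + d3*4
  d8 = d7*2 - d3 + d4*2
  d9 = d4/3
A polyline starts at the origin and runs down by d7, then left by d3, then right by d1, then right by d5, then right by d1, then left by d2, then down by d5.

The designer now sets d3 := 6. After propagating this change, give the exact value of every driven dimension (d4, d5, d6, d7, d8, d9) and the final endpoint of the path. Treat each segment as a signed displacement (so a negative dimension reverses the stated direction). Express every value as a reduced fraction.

Apply edit: d3 := 6
  d4 = d1*2 = 12
  d5 = d2 + d1/5 = 9/5
  d6 = d4/3 + d2 = 23/5
  d7 = d5 + d3*4 = 129/5
  d8 = d7*2 - d3 + d4*2 = 348/5
  d9 = d4/3 = 4
Walk from origin (0, 0):
  seg 1: down by d7 = 129/5 → (0, -129/5)
  seg 2: left by d3 = 6 → (-6, -129/5)
  seg 3: right by d1 = 6 → (0, -129/5)
  seg 4: right by d5 = 9/5 → (9/5, -129/5)
  seg 5: right by d1 = 6 → (39/5, -129/5)
  seg 6: left by d2 = 3/5 → (36/5, -129/5)
  seg 7: down by d5 = 9/5 → (36/5, -138/5)

d4 = 12
d5 = 9/5
d6 = 23/5
d7 = 129/5
d8 = 348/5
d9 = 4
endpoint = (36/5, -138/5)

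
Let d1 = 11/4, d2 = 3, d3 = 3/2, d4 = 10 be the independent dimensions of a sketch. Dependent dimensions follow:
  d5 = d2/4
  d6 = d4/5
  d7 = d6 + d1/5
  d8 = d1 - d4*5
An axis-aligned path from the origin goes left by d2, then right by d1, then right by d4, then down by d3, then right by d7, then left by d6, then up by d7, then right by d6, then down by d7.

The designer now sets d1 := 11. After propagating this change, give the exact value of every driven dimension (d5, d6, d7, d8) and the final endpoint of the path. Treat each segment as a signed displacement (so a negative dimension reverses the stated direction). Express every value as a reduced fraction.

Apply edit: d1 := 11
  d5 = d2/4 = 3/4
  d6 = d4/5 = 2
  d7 = d6 + d1/5 = 21/5
  d8 = d1 - d4*5 = -39
Walk from origin (0, 0):
  seg 1: left by d2 = 3 → (-3, 0)
  seg 2: right by d1 = 11 → (8, 0)
  seg 3: right by d4 = 10 → (18, 0)
  seg 4: down by d3 = 3/2 → (18, -3/2)
  seg 5: right by d7 = 21/5 → (111/5, -3/2)
  seg 6: left by d6 = 2 → (101/5, -3/2)
  seg 7: up by d7 = 21/5 → (101/5, 27/10)
  seg 8: right by d6 = 2 → (111/5, 27/10)
  seg 9: down by d7 = 21/5 → (111/5, -3/2)

d5 = 3/4
d6 = 2
d7 = 21/5
d8 = -39
endpoint = (111/5, -3/2)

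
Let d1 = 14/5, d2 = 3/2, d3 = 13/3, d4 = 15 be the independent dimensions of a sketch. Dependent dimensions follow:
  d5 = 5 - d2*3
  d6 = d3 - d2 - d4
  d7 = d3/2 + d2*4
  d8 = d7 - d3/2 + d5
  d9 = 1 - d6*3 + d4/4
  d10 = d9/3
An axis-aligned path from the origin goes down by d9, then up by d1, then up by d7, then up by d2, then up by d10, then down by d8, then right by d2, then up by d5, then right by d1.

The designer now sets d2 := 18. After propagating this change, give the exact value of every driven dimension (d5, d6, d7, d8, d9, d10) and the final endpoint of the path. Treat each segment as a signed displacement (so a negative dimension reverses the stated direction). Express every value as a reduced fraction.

d5 = -49
d6 = -86/3
d7 = 445/6
d8 = 23
d9 = 363/4
d10 = 121/4
endpoint = (104/5, -563/15)

Apply edit: d2 := 18
  d5 = 5 - d2*3 = -49
  d6 = d3 - d2 - d4 = -86/3
  d7 = d3/2 + d2*4 = 445/6
  d8 = d7 - d3/2 + d5 = 23
  d9 = 1 - d6*3 + d4/4 = 363/4
  d10 = d9/3 = 121/4
Walk from origin (0, 0):
  seg 1: down by d9 = 363/4 → (0, -363/4)
  seg 2: up by d1 = 14/5 → (0, -1759/20)
  seg 3: up by d7 = 445/6 → (0, -827/60)
  seg 4: up by d2 = 18 → (0, 253/60)
  seg 5: up by d10 = 121/4 → (0, 517/15)
  seg 6: down by d8 = 23 → (0, 172/15)
  seg 7: right by d2 = 18 → (18, 172/15)
  seg 8: up by d5 = -49 → (18, -563/15)
  seg 9: right by d1 = 14/5 → (104/5, -563/15)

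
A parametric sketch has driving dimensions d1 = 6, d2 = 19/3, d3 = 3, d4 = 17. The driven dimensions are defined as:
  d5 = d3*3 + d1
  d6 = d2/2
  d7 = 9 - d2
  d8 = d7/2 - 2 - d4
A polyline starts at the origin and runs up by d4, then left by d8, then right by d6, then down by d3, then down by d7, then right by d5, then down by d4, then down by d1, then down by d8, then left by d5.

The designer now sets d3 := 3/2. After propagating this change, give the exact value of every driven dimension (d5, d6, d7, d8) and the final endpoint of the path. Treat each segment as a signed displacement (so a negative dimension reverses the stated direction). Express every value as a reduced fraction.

d5 = 21/2
d6 = 19/6
d7 = 8/3
d8 = -53/3
endpoint = (125/6, 15/2)

Apply edit: d3 := 3/2
  d5 = d3*3 + d1 = 21/2
  d6 = d2/2 = 19/6
  d7 = 9 - d2 = 8/3
  d8 = d7/2 - 2 - d4 = -53/3
Walk from origin (0, 0):
  seg 1: up by d4 = 17 → (0, 17)
  seg 2: left by d8 = -53/3 → (53/3, 17)
  seg 3: right by d6 = 19/6 → (125/6, 17)
  seg 4: down by d3 = 3/2 → (125/6, 31/2)
  seg 5: down by d7 = 8/3 → (125/6, 77/6)
  seg 6: right by d5 = 21/2 → (94/3, 77/6)
  seg 7: down by d4 = 17 → (94/3, -25/6)
  seg 8: down by d1 = 6 → (94/3, -61/6)
  seg 9: down by d8 = -53/3 → (94/3, 15/2)
  seg 10: left by d5 = 21/2 → (125/6, 15/2)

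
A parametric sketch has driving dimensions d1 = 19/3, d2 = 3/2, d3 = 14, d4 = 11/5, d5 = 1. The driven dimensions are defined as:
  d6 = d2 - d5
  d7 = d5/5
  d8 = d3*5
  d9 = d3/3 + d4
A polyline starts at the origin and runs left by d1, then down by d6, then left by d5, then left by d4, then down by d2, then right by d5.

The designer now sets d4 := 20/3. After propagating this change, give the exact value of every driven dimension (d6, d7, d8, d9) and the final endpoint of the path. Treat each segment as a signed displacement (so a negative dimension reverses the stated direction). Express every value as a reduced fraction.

Apply edit: d4 := 20/3
  d6 = d2 - d5 = 1/2
  d7 = d5/5 = 1/5
  d8 = d3*5 = 70
  d9 = d3/3 + d4 = 34/3
Walk from origin (0, 0):
  seg 1: left by d1 = 19/3 → (-19/3, 0)
  seg 2: down by d6 = 1/2 → (-19/3, -1/2)
  seg 3: left by d5 = 1 → (-22/3, -1/2)
  seg 4: left by d4 = 20/3 → (-14, -1/2)
  seg 5: down by d2 = 3/2 → (-14, -2)
  seg 6: right by d5 = 1 → (-13, -2)

d6 = 1/2
d7 = 1/5
d8 = 70
d9 = 34/3
endpoint = (-13, -2)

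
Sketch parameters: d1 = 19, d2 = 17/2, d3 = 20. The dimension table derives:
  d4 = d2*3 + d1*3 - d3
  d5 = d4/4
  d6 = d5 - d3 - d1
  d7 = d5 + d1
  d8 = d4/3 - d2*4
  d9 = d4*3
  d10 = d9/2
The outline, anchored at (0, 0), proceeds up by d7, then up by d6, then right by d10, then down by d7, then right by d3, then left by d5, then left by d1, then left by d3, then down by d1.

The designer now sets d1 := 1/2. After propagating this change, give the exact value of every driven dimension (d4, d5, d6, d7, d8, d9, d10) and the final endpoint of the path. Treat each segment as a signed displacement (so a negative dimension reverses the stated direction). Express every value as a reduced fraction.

Apply edit: d1 := 1/2
  d4 = d2*3 + d1*3 - d3 = 7
  d5 = d4/4 = 7/4
  d6 = d5 - d3 - d1 = -75/4
  d7 = d5 + d1 = 9/4
  d8 = d4/3 - d2*4 = -95/3
  d9 = d4*3 = 21
  d10 = d9/2 = 21/2
Walk from origin (0, 0):
  seg 1: up by d7 = 9/4 → (0, 9/4)
  seg 2: up by d6 = -75/4 → (0, -33/2)
  seg 3: right by d10 = 21/2 → (21/2, -33/2)
  seg 4: down by d7 = 9/4 → (21/2, -75/4)
  seg 5: right by d3 = 20 → (61/2, -75/4)
  seg 6: left by d5 = 7/4 → (115/4, -75/4)
  seg 7: left by d1 = 1/2 → (113/4, -75/4)
  seg 8: left by d3 = 20 → (33/4, -75/4)
  seg 9: down by d1 = 1/2 → (33/4, -77/4)

d4 = 7
d5 = 7/4
d6 = -75/4
d7 = 9/4
d8 = -95/3
d9 = 21
d10 = 21/2
endpoint = (33/4, -77/4)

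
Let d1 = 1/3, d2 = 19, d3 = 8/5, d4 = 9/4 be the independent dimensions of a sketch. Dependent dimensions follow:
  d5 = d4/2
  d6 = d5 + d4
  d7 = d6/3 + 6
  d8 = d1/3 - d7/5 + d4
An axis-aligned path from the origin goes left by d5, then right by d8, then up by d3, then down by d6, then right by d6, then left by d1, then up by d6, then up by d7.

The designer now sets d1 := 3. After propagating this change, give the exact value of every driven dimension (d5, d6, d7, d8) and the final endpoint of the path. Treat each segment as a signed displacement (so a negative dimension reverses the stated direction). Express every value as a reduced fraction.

d5 = 9/8
d6 = 27/8
d7 = 57/8
d8 = 73/40
endpoint = (43/40, 349/40)

Apply edit: d1 := 3
  d5 = d4/2 = 9/8
  d6 = d5 + d4 = 27/8
  d7 = d6/3 + 6 = 57/8
  d8 = d1/3 - d7/5 + d4 = 73/40
Walk from origin (0, 0):
  seg 1: left by d5 = 9/8 → (-9/8, 0)
  seg 2: right by d8 = 73/40 → (7/10, 0)
  seg 3: up by d3 = 8/5 → (7/10, 8/5)
  seg 4: down by d6 = 27/8 → (7/10, -71/40)
  seg 5: right by d6 = 27/8 → (163/40, -71/40)
  seg 6: left by d1 = 3 → (43/40, -71/40)
  seg 7: up by d6 = 27/8 → (43/40, 8/5)
  seg 8: up by d7 = 57/8 → (43/40, 349/40)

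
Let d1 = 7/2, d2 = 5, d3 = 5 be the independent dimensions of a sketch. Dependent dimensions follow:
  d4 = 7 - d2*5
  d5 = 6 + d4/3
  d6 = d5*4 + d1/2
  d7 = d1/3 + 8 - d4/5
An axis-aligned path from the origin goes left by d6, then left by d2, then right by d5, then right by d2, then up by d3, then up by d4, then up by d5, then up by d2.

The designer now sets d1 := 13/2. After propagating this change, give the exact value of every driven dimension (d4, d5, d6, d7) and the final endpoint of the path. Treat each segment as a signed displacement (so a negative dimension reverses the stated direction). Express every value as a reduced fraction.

Apply edit: d1 := 13/2
  d4 = 7 - d2*5 = -18
  d5 = 6 + d4/3 = 0
  d6 = d5*4 + d1/2 = 13/4
  d7 = d1/3 + 8 - d4/5 = 413/30
Walk from origin (0, 0):
  seg 1: left by d6 = 13/4 → (-13/4, 0)
  seg 2: left by d2 = 5 → (-33/4, 0)
  seg 3: right by d5 = 0 → (-33/4, 0)
  seg 4: right by d2 = 5 → (-13/4, 0)
  seg 5: up by d3 = 5 → (-13/4, 5)
  seg 6: up by d4 = -18 → (-13/4, -13)
  seg 7: up by d5 = 0 → (-13/4, -13)
  seg 8: up by d2 = 5 → (-13/4, -8)

d4 = -18
d5 = 0
d6 = 13/4
d7 = 413/30
endpoint = (-13/4, -8)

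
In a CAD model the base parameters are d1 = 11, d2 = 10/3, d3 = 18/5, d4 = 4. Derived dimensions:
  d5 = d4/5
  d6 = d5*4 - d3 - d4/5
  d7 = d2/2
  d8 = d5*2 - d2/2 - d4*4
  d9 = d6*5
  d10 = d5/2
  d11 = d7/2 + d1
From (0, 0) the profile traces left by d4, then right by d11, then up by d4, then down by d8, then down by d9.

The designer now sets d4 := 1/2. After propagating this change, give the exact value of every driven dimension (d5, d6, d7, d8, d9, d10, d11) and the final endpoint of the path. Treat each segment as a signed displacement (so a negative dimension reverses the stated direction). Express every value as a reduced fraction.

Apply edit: d4 := 1/2
  d5 = d4/5 = 1/10
  d6 = d5*4 - d3 - d4/5 = -33/10
  d7 = d2/2 = 5/3
  d8 = d5*2 - d2/2 - d4*4 = -52/15
  d9 = d6*5 = -33/2
  d10 = d5/2 = 1/20
  d11 = d7/2 + d1 = 71/6
Walk from origin (0, 0):
  seg 1: left by d4 = 1/2 → (-1/2, 0)
  seg 2: right by d11 = 71/6 → (34/3, 0)
  seg 3: up by d4 = 1/2 → (34/3, 1/2)
  seg 4: down by d8 = -52/15 → (34/3, 119/30)
  seg 5: down by d9 = -33/2 → (34/3, 307/15)

d5 = 1/10
d6 = -33/10
d7 = 5/3
d8 = -52/15
d9 = -33/2
d10 = 1/20
d11 = 71/6
endpoint = (34/3, 307/15)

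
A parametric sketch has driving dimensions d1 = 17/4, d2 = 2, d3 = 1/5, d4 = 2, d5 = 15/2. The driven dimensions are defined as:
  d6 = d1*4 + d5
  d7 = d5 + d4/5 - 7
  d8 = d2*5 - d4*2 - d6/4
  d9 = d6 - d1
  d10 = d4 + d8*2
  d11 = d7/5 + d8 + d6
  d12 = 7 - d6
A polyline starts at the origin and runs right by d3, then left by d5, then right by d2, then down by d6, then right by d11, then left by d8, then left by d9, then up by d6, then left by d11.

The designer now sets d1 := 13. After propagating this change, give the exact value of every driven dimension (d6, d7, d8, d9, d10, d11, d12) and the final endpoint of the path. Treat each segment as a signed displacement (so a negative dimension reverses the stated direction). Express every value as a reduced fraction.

Apply edit: d1 := 13
  d6 = d1*4 + d5 = 119/2
  d7 = d5 + d4/5 - 7 = 9/10
  d8 = d2*5 - d4*2 - d6/4 = -71/8
  d9 = d6 - d1 = 93/2
  d10 = d4 + d8*2 = -63/4
  d11 = d7/5 + d8 + d6 = 10161/200
  d12 = 7 - d6 = -105/2
Walk from origin (0, 0):
  seg 1: right by d3 = 1/5 → (1/5, 0)
  seg 2: left by d5 = 15/2 → (-73/10, 0)
  seg 3: right by d2 = 2 → (-53/10, 0)
  seg 4: down by d6 = 119/2 → (-53/10, -119/2)
  seg 5: right by d11 = 10161/200 → (9101/200, -119/2)
  seg 6: left by d8 = -71/8 → (2719/50, -119/2)
  seg 7: left by d9 = 93/2 → (197/25, -119/2)
  seg 8: up by d6 = 119/2 → (197/25, 0)
  seg 9: left by d11 = 10161/200 → (-1717/40, 0)

d6 = 119/2
d7 = 9/10
d8 = -71/8
d9 = 93/2
d10 = -63/4
d11 = 10161/200
d12 = -105/2
endpoint = (-1717/40, 0)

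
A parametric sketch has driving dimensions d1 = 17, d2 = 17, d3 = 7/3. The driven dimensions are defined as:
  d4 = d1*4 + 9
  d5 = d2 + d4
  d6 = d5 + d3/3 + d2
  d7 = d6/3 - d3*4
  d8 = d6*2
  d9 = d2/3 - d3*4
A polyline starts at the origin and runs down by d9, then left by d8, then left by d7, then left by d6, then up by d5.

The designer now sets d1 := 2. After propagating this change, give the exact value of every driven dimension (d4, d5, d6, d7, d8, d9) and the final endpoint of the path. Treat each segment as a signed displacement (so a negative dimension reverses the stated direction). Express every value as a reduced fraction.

Apply edit: d1 := 2
  d4 = d1*4 + 9 = 17
  d5 = d2 + d4 = 34
  d6 = d5 + d3/3 + d2 = 466/9
  d7 = d6/3 - d3*4 = 214/27
  d8 = d6*2 = 932/9
  d9 = d2/3 - d3*4 = -11/3
Walk from origin (0, 0):
  seg 1: down by d9 = -11/3 → (0, 11/3)
  seg 2: left by d8 = 932/9 → (-932/9, 11/3)
  seg 3: left by d7 = 214/27 → (-3010/27, 11/3)
  seg 4: left by d6 = 466/9 → (-4408/27, 11/3)
  seg 5: up by d5 = 34 → (-4408/27, 113/3)

d4 = 17
d5 = 34
d6 = 466/9
d7 = 214/27
d8 = 932/9
d9 = -11/3
endpoint = (-4408/27, 113/3)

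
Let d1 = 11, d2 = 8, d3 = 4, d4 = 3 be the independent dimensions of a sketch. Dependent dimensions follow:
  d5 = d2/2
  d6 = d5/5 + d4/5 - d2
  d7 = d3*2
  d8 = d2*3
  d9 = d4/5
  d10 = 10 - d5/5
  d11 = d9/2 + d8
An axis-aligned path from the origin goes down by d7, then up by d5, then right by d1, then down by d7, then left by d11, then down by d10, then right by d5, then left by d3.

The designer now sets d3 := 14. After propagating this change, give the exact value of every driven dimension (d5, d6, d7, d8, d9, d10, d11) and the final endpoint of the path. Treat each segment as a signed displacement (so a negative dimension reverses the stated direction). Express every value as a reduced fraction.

Apply edit: d3 := 14
  d5 = d2/2 = 4
  d6 = d5/5 + d4/5 - d2 = -33/5
  d7 = d3*2 = 28
  d8 = d2*3 = 24
  d9 = d4/5 = 3/5
  d10 = 10 - d5/5 = 46/5
  d11 = d9/2 + d8 = 243/10
Walk from origin (0, 0):
  seg 1: down by d7 = 28 → (0, -28)
  seg 2: up by d5 = 4 → (0, -24)
  seg 3: right by d1 = 11 → (11, -24)
  seg 4: down by d7 = 28 → (11, -52)
  seg 5: left by d11 = 243/10 → (-133/10, -52)
  seg 6: down by d10 = 46/5 → (-133/10, -306/5)
  seg 7: right by d5 = 4 → (-93/10, -306/5)
  seg 8: left by d3 = 14 → (-233/10, -306/5)

d5 = 4
d6 = -33/5
d7 = 28
d8 = 24
d9 = 3/5
d10 = 46/5
d11 = 243/10
endpoint = (-233/10, -306/5)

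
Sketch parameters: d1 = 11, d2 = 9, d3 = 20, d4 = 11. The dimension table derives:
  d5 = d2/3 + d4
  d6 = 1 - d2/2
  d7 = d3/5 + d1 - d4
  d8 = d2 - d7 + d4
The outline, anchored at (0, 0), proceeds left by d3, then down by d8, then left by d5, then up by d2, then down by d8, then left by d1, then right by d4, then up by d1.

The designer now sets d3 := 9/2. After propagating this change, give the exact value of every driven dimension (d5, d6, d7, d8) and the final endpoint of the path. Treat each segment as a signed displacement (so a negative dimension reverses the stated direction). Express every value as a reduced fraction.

d5 = 14
d6 = -7/2
d7 = 9/10
d8 = 191/10
endpoint = (-37/2, -91/5)

Apply edit: d3 := 9/2
  d5 = d2/3 + d4 = 14
  d6 = 1 - d2/2 = -7/2
  d7 = d3/5 + d1 - d4 = 9/10
  d8 = d2 - d7 + d4 = 191/10
Walk from origin (0, 0):
  seg 1: left by d3 = 9/2 → (-9/2, 0)
  seg 2: down by d8 = 191/10 → (-9/2, -191/10)
  seg 3: left by d5 = 14 → (-37/2, -191/10)
  seg 4: up by d2 = 9 → (-37/2, -101/10)
  seg 5: down by d8 = 191/10 → (-37/2, -146/5)
  seg 6: left by d1 = 11 → (-59/2, -146/5)
  seg 7: right by d4 = 11 → (-37/2, -146/5)
  seg 8: up by d1 = 11 → (-37/2, -91/5)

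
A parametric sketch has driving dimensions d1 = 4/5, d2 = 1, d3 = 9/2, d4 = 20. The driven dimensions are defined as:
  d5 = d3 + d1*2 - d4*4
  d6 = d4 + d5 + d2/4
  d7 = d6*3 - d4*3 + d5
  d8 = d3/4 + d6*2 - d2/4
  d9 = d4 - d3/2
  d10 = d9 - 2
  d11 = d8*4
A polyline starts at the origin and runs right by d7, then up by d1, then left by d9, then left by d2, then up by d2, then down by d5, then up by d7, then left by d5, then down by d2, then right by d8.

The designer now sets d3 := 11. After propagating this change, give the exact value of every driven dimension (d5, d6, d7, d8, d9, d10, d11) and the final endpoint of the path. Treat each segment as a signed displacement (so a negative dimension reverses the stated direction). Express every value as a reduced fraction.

d5 = -337/5
d6 = -943/20
d7 = -5377/20
d8 = -459/5
d9 = 29/2
d10 = 25/2
d11 = -1836/5
endpoint = (-1235/4, -4013/20)

Apply edit: d3 := 11
  d5 = d3 + d1*2 - d4*4 = -337/5
  d6 = d4 + d5 + d2/4 = -943/20
  d7 = d6*3 - d4*3 + d5 = -5377/20
  d8 = d3/4 + d6*2 - d2/4 = -459/5
  d9 = d4 - d3/2 = 29/2
  d10 = d9 - 2 = 25/2
  d11 = d8*4 = -1836/5
Walk from origin (0, 0):
  seg 1: right by d7 = -5377/20 → (-5377/20, 0)
  seg 2: up by d1 = 4/5 → (-5377/20, 4/5)
  seg 3: left by d9 = 29/2 → (-5667/20, 4/5)
  seg 4: left by d2 = 1 → (-5687/20, 4/5)
  seg 5: up by d2 = 1 → (-5687/20, 9/5)
  seg 6: down by d5 = -337/5 → (-5687/20, 346/5)
  seg 7: up by d7 = -5377/20 → (-5687/20, -3993/20)
  seg 8: left by d5 = -337/5 → (-4339/20, -3993/20)
  seg 9: down by d2 = 1 → (-4339/20, -4013/20)
  seg 10: right by d8 = -459/5 → (-1235/4, -4013/20)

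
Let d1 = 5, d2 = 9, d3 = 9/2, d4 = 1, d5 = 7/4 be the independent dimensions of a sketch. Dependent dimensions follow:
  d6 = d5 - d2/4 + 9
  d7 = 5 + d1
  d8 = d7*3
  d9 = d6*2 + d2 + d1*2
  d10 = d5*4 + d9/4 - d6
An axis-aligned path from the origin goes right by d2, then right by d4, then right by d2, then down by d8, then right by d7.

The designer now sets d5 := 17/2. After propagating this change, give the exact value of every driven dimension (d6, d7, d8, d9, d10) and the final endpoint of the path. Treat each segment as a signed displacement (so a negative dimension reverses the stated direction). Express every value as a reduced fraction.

d6 = 61/4
d7 = 10
d8 = 30
d9 = 99/2
d10 = 249/8
endpoint = (29, -30)

Apply edit: d5 := 17/2
  d6 = d5 - d2/4 + 9 = 61/4
  d7 = 5 + d1 = 10
  d8 = d7*3 = 30
  d9 = d6*2 + d2 + d1*2 = 99/2
  d10 = d5*4 + d9/4 - d6 = 249/8
Walk from origin (0, 0):
  seg 1: right by d2 = 9 → (9, 0)
  seg 2: right by d4 = 1 → (10, 0)
  seg 3: right by d2 = 9 → (19, 0)
  seg 4: down by d8 = 30 → (19, -30)
  seg 5: right by d7 = 10 → (29, -30)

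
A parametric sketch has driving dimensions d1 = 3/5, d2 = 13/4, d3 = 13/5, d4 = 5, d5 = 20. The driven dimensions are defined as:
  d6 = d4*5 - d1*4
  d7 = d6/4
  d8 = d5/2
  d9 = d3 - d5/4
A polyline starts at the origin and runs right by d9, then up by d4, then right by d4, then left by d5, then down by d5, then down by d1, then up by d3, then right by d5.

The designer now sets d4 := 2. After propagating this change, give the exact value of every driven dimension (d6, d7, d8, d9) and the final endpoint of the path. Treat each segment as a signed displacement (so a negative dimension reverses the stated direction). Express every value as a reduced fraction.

d6 = 38/5
d7 = 19/10
d8 = 10
d9 = -12/5
endpoint = (-2/5, -16)

Apply edit: d4 := 2
  d6 = d4*5 - d1*4 = 38/5
  d7 = d6/4 = 19/10
  d8 = d5/2 = 10
  d9 = d3 - d5/4 = -12/5
Walk from origin (0, 0):
  seg 1: right by d9 = -12/5 → (-12/5, 0)
  seg 2: up by d4 = 2 → (-12/5, 2)
  seg 3: right by d4 = 2 → (-2/5, 2)
  seg 4: left by d5 = 20 → (-102/5, 2)
  seg 5: down by d5 = 20 → (-102/5, -18)
  seg 6: down by d1 = 3/5 → (-102/5, -93/5)
  seg 7: up by d3 = 13/5 → (-102/5, -16)
  seg 8: right by d5 = 20 → (-2/5, -16)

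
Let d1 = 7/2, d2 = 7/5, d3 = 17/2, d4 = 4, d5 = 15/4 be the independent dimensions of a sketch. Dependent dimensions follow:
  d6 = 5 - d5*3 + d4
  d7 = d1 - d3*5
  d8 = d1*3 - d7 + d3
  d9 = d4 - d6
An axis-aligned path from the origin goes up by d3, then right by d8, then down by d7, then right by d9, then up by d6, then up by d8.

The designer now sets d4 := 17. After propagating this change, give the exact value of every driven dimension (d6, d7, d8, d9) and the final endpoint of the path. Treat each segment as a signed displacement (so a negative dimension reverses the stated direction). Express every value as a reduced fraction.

Apply edit: d4 := 17
  d6 = 5 - d5*3 + d4 = 43/4
  d7 = d1 - d3*5 = -39
  d8 = d1*3 - d7 + d3 = 58
  d9 = d4 - d6 = 25/4
Walk from origin (0, 0):
  seg 1: up by d3 = 17/2 → (0, 17/2)
  seg 2: right by d8 = 58 → (58, 17/2)
  seg 3: down by d7 = -39 → (58, 95/2)
  seg 4: right by d9 = 25/4 → (257/4, 95/2)
  seg 5: up by d6 = 43/4 → (257/4, 233/4)
  seg 6: up by d8 = 58 → (257/4, 465/4)

d6 = 43/4
d7 = -39
d8 = 58
d9 = 25/4
endpoint = (257/4, 465/4)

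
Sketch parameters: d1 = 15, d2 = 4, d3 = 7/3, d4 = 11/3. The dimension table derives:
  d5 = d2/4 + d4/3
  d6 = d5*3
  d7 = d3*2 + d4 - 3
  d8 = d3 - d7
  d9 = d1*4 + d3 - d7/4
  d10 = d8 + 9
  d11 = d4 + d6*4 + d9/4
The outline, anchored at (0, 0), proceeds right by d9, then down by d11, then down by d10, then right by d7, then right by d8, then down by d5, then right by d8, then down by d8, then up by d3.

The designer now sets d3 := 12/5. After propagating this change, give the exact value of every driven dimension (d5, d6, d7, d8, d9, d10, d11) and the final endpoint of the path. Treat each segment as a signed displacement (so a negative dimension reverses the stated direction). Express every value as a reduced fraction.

Apply edit: d3 := 12/5
  d5 = d2/4 + d4/3 = 20/9
  d6 = d5*3 = 20/3
  d7 = d3*2 + d4 - 3 = 82/15
  d8 = d3 - d7 = -46/15
  d9 = d1*4 + d3 - d7/4 = 1831/30
  d10 = d8 + 9 = 89/15
  d11 = d4 + d6*4 + d9/4 = 5471/120
Walk from origin (0, 0):
  seg 1: right by d9 = 1831/30 → (1831/30, 0)
  seg 2: down by d11 = 5471/120 → (1831/30, -5471/120)
  seg 3: down by d10 = 89/15 → (1831/30, -2061/40)
  seg 4: right by d7 = 82/15 → (133/2, -2061/40)
  seg 5: right by d8 = -46/15 → (1903/30, -2061/40)
  seg 6: down by d5 = 20/9 → (1903/30, -19349/360)
  seg 7: right by d8 = -46/15 → (1811/30, -19349/360)
  seg 8: down by d8 = -46/15 → (1811/30, -3649/72)
  seg 9: up by d3 = 12/5 → (1811/30, -17381/360)

d5 = 20/9
d6 = 20/3
d7 = 82/15
d8 = -46/15
d9 = 1831/30
d10 = 89/15
d11 = 5471/120
endpoint = (1811/30, -17381/360)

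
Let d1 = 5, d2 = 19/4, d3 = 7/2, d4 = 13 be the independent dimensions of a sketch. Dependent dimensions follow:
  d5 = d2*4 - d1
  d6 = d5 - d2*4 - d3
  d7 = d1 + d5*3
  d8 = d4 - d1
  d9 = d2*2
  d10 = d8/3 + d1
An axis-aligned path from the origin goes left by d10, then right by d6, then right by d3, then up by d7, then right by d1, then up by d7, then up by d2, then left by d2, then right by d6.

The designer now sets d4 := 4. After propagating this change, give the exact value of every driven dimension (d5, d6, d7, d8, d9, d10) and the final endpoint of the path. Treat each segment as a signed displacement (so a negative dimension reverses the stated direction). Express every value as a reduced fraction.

Apply edit: d4 := 4
  d5 = d2*4 - d1 = 14
  d6 = d5 - d2*4 - d3 = -17/2
  d7 = d1 + d5*3 = 47
  d8 = d4 - d1 = -1
  d9 = d2*2 = 19/2
  d10 = d8/3 + d1 = 14/3
Walk from origin (0, 0):
  seg 1: left by d10 = 14/3 → (-14/3, 0)
  seg 2: right by d6 = -17/2 → (-79/6, 0)
  seg 3: right by d3 = 7/2 → (-29/3, 0)
  seg 4: up by d7 = 47 → (-29/3, 47)
  seg 5: right by d1 = 5 → (-14/3, 47)
  seg 6: up by d7 = 47 → (-14/3, 94)
  seg 7: up by d2 = 19/4 → (-14/3, 395/4)
  seg 8: left by d2 = 19/4 → (-113/12, 395/4)
  seg 9: right by d6 = -17/2 → (-215/12, 395/4)

d5 = 14
d6 = -17/2
d7 = 47
d8 = -1
d9 = 19/2
d10 = 14/3
endpoint = (-215/12, 395/4)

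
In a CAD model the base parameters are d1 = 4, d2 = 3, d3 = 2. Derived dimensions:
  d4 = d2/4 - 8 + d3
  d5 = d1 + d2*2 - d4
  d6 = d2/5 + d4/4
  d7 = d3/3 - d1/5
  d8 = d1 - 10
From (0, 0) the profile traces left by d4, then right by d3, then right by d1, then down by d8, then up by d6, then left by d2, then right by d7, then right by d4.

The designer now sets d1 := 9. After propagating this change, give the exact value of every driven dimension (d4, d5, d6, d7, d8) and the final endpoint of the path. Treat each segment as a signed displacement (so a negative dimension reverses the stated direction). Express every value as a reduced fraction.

d4 = -21/4
d5 = 81/4
d6 = -57/80
d7 = -17/15
d8 = -1
endpoint = (103/15, 23/80)

Apply edit: d1 := 9
  d4 = d2/4 - 8 + d3 = -21/4
  d5 = d1 + d2*2 - d4 = 81/4
  d6 = d2/5 + d4/4 = -57/80
  d7 = d3/3 - d1/5 = -17/15
  d8 = d1 - 10 = -1
Walk from origin (0, 0):
  seg 1: left by d4 = -21/4 → (21/4, 0)
  seg 2: right by d3 = 2 → (29/4, 0)
  seg 3: right by d1 = 9 → (65/4, 0)
  seg 4: down by d8 = -1 → (65/4, 1)
  seg 5: up by d6 = -57/80 → (65/4, 23/80)
  seg 6: left by d2 = 3 → (53/4, 23/80)
  seg 7: right by d7 = -17/15 → (727/60, 23/80)
  seg 8: right by d4 = -21/4 → (103/15, 23/80)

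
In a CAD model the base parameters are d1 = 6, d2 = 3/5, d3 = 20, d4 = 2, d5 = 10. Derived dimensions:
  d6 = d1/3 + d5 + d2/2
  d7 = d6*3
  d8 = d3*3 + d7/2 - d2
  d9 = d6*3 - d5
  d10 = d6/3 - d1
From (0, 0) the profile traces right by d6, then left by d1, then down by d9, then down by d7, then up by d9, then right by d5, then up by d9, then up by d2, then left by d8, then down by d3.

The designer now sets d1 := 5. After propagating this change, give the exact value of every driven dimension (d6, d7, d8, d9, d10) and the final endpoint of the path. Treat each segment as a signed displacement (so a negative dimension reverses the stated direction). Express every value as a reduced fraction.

d6 = 359/30
d7 = 359/10
d8 = 1547/20
d9 = 259/10
d10 = -91/90
endpoint = (-3623/60, -147/5)

Apply edit: d1 := 5
  d6 = d1/3 + d5 + d2/2 = 359/30
  d7 = d6*3 = 359/10
  d8 = d3*3 + d7/2 - d2 = 1547/20
  d9 = d6*3 - d5 = 259/10
  d10 = d6/3 - d1 = -91/90
Walk from origin (0, 0):
  seg 1: right by d6 = 359/30 → (359/30, 0)
  seg 2: left by d1 = 5 → (209/30, 0)
  seg 3: down by d9 = 259/10 → (209/30, -259/10)
  seg 4: down by d7 = 359/10 → (209/30, -309/5)
  seg 5: up by d9 = 259/10 → (209/30, -359/10)
  seg 6: right by d5 = 10 → (509/30, -359/10)
  seg 7: up by d9 = 259/10 → (509/30, -10)
  seg 8: up by d2 = 3/5 → (509/30, -47/5)
  seg 9: left by d8 = 1547/20 → (-3623/60, -47/5)
  seg 10: down by d3 = 20 → (-3623/60, -147/5)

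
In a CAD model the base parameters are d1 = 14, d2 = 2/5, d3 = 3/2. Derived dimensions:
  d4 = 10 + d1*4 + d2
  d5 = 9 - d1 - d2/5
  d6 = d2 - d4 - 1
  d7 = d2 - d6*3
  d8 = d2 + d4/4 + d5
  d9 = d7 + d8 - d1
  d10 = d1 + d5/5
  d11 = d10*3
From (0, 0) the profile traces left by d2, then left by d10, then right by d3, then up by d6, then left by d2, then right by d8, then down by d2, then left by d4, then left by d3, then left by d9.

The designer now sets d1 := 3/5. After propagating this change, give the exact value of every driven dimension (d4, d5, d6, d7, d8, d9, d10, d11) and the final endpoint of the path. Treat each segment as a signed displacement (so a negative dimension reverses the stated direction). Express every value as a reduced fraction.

d4 = 64/5
d5 = 208/25
d6 = -67/5
d7 = 203/5
d8 = 298/25
d9 = 1298/25
d10 = 283/125
d11 = 849/125
endpoint = (-6983/125, -69/5)

Apply edit: d1 := 3/5
  d4 = 10 + d1*4 + d2 = 64/5
  d5 = 9 - d1 - d2/5 = 208/25
  d6 = d2 - d4 - 1 = -67/5
  d7 = d2 - d6*3 = 203/5
  d8 = d2 + d4/4 + d5 = 298/25
  d9 = d7 + d8 - d1 = 1298/25
  d10 = d1 + d5/5 = 283/125
  d11 = d10*3 = 849/125
Walk from origin (0, 0):
  seg 1: left by d2 = 2/5 → (-2/5, 0)
  seg 2: left by d10 = 283/125 → (-333/125, 0)
  seg 3: right by d3 = 3/2 → (-291/250, 0)
  seg 4: up by d6 = -67/5 → (-291/250, -67/5)
  seg 5: left by d2 = 2/5 → (-391/250, -67/5)
  seg 6: right by d8 = 298/25 → (2589/250, -67/5)
  seg 7: down by d2 = 2/5 → (2589/250, -69/5)
  seg 8: left by d4 = 64/5 → (-611/250, -69/5)
  seg 9: left by d3 = 3/2 → (-493/125, -69/5)
  seg 10: left by d9 = 1298/25 → (-6983/125, -69/5)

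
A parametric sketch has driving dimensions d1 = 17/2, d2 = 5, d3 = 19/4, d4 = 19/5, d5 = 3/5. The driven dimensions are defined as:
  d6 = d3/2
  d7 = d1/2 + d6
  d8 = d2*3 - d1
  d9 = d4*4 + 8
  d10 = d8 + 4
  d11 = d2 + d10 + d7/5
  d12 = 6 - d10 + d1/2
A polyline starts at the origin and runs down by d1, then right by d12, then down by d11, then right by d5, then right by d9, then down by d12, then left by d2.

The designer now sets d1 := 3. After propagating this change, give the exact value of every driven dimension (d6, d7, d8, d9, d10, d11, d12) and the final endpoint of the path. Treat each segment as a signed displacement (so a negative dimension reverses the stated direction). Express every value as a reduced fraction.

d6 = 19/8
d7 = 31/8
d8 = 12
d9 = 116/5
d10 = 16
d11 = 871/40
d12 = -17/2
endpoint = (103/10, -651/40)

Apply edit: d1 := 3
  d6 = d3/2 = 19/8
  d7 = d1/2 + d6 = 31/8
  d8 = d2*3 - d1 = 12
  d9 = d4*4 + 8 = 116/5
  d10 = d8 + 4 = 16
  d11 = d2 + d10 + d7/5 = 871/40
  d12 = 6 - d10 + d1/2 = -17/2
Walk from origin (0, 0):
  seg 1: down by d1 = 3 → (0, -3)
  seg 2: right by d12 = -17/2 → (-17/2, -3)
  seg 3: down by d11 = 871/40 → (-17/2, -991/40)
  seg 4: right by d5 = 3/5 → (-79/10, -991/40)
  seg 5: right by d9 = 116/5 → (153/10, -991/40)
  seg 6: down by d12 = -17/2 → (153/10, -651/40)
  seg 7: left by d2 = 5 → (103/10, -651/40)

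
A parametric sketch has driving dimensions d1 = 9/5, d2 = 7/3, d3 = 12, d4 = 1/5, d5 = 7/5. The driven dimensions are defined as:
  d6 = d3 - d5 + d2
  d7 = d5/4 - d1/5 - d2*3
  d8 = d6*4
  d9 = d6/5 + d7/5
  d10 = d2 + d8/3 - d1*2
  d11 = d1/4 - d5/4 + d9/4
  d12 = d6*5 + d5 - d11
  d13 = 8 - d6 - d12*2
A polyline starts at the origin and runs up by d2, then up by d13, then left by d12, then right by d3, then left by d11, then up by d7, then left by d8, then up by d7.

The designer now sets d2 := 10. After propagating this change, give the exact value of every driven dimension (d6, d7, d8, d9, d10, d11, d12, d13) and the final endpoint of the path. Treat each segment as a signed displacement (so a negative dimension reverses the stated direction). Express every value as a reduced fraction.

Apply edit: d2 := 10
  d6 = d3 - d5 + d2 = 103/5
  d7 = d5/4 - d1/5 - d2*3 = -3001/100
  d8 = d6*4 = 412/5
  d9 = d6/5 + d7/5 = -941/500
  d10 = d2 + d8/3 - d1*2 = 508/15
  d11 = d1/4 - d5/4 + d9/4 = -741/2000
  d12 = d6*5 + d5 - d11 = 209541/2000
  d13 = 8 - d6 - d12*2 = -222141/1000
Walk from origin (0, 0):
  seg 1: up by d2 = 10 → (0, 10)
  seg 2: up by d13 = -222141/1000 → (0, -212141/1000)
  seg 3: left by d12 = 209541/2000 → (-209541/2000, -212141/1000)
  seg 4: right by d3 = 12 → (-185541/2000, -212141/1000)
  seg 5: left by d11 = -741/2000 → (-462/5, -212141/1000)
  seg 6: up by d7 = -3001/100 → (-462/5, -242151/1000)
  seg 7: left by d8 = 412/5 → (-874/5, -242151/1000)
  seg 8: up by d7 = -3001/100 → (-874/5, -272161/1000)

d6 = 103/5
d7 = -3001/100
d8 = 412/5
d9 = -941/500
d10 = 508/15
d11 = -741/2000
d12 = 209541/2000
d13 = -222141/1000
endpoint = (-874/5, -272161/1000)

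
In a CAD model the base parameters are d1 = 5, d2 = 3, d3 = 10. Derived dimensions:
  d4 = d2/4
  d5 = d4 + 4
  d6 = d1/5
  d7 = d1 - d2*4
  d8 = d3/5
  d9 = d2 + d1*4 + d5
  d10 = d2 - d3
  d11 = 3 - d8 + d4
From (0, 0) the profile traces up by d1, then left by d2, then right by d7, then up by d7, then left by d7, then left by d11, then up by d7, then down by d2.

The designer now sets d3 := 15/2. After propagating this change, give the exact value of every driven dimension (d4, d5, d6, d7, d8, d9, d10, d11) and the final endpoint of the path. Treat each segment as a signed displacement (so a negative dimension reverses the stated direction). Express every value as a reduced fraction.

Apply edit: d3 := 15/2
  d4 = d2/4 = 3/4
  d5 = d4 + 4 = 19/4
  d6 = d1/5 = 1
  d7 = d1 - d2*4 = -7
  d8 = d3/5 = 3/2
  d9 = d2 + d1*4 + d5 = 111/4
  d10 = d2 - d3 = -9/2
  d11 = 3 - d8 + d4 = 9/4
Walk from origin (0, 0):
  seg 1: up by d1 = 5 → (0, 5)
  seg 2: left by d2 = 3 → (-3, 5)
  seg 3: right by d7 = -7 → (-10, 5)
  seg 4: up by d7 = -7 → (-10, -2)
  seg 5: left by d7 = -7 → (-3, -2)
  seg 6: left by d11 = 9/4 → (-21/4, -2)
  seg 7: up by d7 = -7 → (-21/4, -9)
  seg 8: down by d2 = 3 → (-21/4, -12)

d4 = 3/4
d5 = 19/4
d6 = 1
d7 = -7
d8 = 3/2
d9 = 111/4
d10 = -9/2
d11 = 9/4
endpoint = (-21/4, -12)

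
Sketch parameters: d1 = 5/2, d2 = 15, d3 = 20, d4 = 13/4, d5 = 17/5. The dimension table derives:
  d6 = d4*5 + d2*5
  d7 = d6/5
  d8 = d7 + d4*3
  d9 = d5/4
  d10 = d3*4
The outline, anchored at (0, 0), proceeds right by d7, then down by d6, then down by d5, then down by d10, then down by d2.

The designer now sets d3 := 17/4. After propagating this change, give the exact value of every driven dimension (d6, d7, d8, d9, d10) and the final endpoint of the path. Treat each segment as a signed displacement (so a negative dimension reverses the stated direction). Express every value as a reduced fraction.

d6 = 365/4
d7 = 73/4
d8 = 28
d9 = 17/20
d10 = 17
endpoint = (73/4, -2533/20)

Apply edit: d3 := 17/4
  d6 = d4*5 + d2*5 = 365/4
  d7 = d6/5 = 73/4
  d8 = d7 + d4*3 = 28
  d9 = d5/4 = 17/20
  d10 = d3*4 = 17
Walk from origin (0, 0):
  seg 1: right by d7 = 73/4 → (73/4, 0)
  seg 2: down by d6 = 365/4 → (73/4, -365/4)
  seg 3: down by d5 = 17/5 → (73/4, -1893/20)
  seg 4: down by d10 = 17 → (73/4, -2233/20)
  seg 5: down by d2 = 15 → (73/4, -2533/20)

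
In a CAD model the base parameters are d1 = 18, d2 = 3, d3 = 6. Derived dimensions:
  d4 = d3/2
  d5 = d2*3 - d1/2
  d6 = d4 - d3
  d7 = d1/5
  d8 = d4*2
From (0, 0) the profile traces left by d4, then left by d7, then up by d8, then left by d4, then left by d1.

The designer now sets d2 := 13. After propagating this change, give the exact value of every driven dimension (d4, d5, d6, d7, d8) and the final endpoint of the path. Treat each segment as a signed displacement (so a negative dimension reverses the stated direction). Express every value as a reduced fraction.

d4 = 3
d5 = 30
d6 = -3
d7 = 18/5
d8 = 6
endpoint = (-138/5, 6)

Apply edit: d2 := 13
  d4 = d3/2 = 3
  d5 = d2*3 - d1/2 = 30
  d6 = d4 - d3 = -3
  d7 = d1/5 = 18/5
  d8 = d4*2 = 6
Walk from origin (0, 0):
  seg 1: left by d4 = 3 → (-3, 0)
  seg 2: left by d7 = 18/5 → (-33/5, 0)
  seg 3: up by d8 = 6 → (-33/5, 6)
  seg 4: left by d4 = 3 → (-48/5, 6)
  seg 5: left by d1 = 18 → (-138/5, 6)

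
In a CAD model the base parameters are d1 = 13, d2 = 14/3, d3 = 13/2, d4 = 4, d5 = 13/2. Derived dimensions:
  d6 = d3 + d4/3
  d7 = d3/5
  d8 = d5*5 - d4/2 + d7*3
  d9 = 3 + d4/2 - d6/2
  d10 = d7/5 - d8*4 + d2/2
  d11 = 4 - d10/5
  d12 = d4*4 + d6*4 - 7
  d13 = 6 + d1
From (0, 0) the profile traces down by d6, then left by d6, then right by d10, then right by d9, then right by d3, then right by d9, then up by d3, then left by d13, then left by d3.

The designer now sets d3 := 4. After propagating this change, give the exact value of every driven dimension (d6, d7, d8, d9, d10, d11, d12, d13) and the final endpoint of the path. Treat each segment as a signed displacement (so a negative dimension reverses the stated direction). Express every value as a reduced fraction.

d6 = 16/3
d7 = 4/5
d8 = 329/10
d9 = 7/3
d10 = -9683/75
d11 = 11183/375
d12 = 91/3
d13 = 19
endpoint = (-11158/75, -4/3)

Apply edit: d3 := 4
  d6 = d3 + d4/3 = 16/3
  d7 = d3/5 = 4/5
  d8 = d5*5 - d4/2 + d7*3 = 329/10
  d9 = 3 + d4/2 - d6/2 = 7/3
  d10 = d7/5 - d8*4 + d2/2 = -9683/75
  d11 = 4 - d10/5 = 11183/375
  d12 = d4*4 + d6*4 - 7 = 91/3
  d13 = 6 + d1 = 19
Walk from origin (0, 0):
  seg 1: down by d6 = 16/3 → (0, -16/3)
  seg 2: left by d6 = 16/3 → (-16/3, -16/3)
  seg 3: right by d10 = -9683/75 → (-3361/25, -16/3)
  seg 4: right by d9 = 7/3 → (-9908/75, -16/3)
  seg 5: right by d3 = 4 → (-9608/75, -16/3)
  seg 6: right by d9 = 7/3 → (-9433/75, -16/3)
  seg 7: up by d3 = 4 → (-9433/75, -4/3)
  seg 8: left by d13 = 19 → (-10858/75, -4/3)
  seg 9: left by d3 = 4 → (-11158/75, -4/3)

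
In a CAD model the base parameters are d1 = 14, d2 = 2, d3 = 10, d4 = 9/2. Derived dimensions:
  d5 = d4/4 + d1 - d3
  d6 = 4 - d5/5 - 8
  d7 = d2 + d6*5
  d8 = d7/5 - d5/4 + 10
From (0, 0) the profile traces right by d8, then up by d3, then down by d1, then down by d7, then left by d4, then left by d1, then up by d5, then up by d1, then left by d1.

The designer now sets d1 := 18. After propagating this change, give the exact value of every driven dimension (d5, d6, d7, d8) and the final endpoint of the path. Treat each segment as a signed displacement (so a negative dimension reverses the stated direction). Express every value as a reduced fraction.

d5 = 73/8
d6 = -233/40
d7 = -217/8
d8 = 367/160
endpoint = (-6113/160, 185/4)

Apply edit: d1 := 18
  d5 = d4/4 + d1 - d3 = 73/8
  d6 = 4 - d5/5 - 8 = -233/40
  d7 = d2 + d6*5 = -217/8
  d8 = d7/5 - d5/4 + 10 = 367/160
Walk from origin (0, 0):
  seg 1: right by d8 = 367/160 → (367/160, 0)
  seg 2: up by d3 = 10 → (367/160, 10)
  seg 3: down by d1 = 18 → (367/160, -8)
  seg 4: down by d7 = -217/8 → (367/160, 153/8)
  seg 5: left by d4 = 9/2 → (-353/160, 153/8)
  seg 6: left by d1 = 18 → (-3233/160, 153/8)
  seg 7: up by d5 = 73/8 → (-3233/160, 113/4)
  seg 8: up by d1 = 18 → (-3233/160, 185/4)
  seg 9: left by d1 = 18 → (-6113/160, 185/4)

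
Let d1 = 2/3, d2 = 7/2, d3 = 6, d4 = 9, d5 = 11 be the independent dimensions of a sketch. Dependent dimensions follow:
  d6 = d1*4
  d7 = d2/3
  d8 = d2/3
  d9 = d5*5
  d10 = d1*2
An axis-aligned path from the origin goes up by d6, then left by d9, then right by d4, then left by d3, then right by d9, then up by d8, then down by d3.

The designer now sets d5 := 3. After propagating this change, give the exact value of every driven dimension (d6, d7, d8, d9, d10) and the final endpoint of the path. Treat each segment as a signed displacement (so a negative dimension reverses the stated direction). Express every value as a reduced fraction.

d6 = 8/3
d7 = 7/6
d8 = 7/6
d9 = 15
d10 = 4/3
endpoint = (3, -13/6)

Apply edit: d5 := 3
  d6 = d1*4 = 8/3
  d7 = d2/3 = 7/6
  d8 = d2/3 = 7/6
  d9 = d5*5 = 15
  d10 = d1*2 = 4/3
Walk from origin (0, 0):
  seg 1: up by d6 = 8/3 → (0, 8/3)
  seg 2: left by d9 = 15 → (-15, 8/3)
  seg 3: right by d4 = 9 → (-6, 8/3)
  seg 4: left by d3 = 6 → (-12, 8/3)
  seg 5: right by d9 = 15 → (3, 8/3)
  seg 6: up by d8 = 7/6 → (3, 23/6)
  seg 7: down by d3 = 6 → (3, -13/6)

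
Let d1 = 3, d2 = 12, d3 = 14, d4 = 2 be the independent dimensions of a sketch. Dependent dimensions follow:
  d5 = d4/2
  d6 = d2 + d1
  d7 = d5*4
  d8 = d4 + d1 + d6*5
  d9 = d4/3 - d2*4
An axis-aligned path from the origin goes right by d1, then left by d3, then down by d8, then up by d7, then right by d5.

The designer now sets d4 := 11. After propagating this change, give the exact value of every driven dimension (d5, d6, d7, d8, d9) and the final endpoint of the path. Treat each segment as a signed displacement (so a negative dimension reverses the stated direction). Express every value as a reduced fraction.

Apply edit: d4 := 11
  d5 = d4/2 = 11/2
  d6 = d2 + d1 = 15
  d7 = d5*4 = 22
  d8 = d4 + d1 + d6*5 = 89
  d9 = d4/3 - d2*4 = -133/3
Walk from origin (0, 0):
  seg 1: right by d1 = 3 → (3, 0)
  seg 2: left by d3 = 14 → (-11, 0)
  seg 3: down by d8 = 89 → (-11, -89)
  seg 4: up by d7 = 22 → (-11, -67)
  seg 5: right by d5 = 11/2 → (-11/2, -67)

d5 = 11/2
d6 = 15
d7 = 22
d8 = 89
d9 = -133/3
endpoint = (-11/2, -67)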